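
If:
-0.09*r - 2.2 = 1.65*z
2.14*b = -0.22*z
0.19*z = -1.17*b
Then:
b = 0.00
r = -24.44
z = 0.00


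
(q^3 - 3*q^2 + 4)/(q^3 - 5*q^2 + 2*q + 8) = (q - 2)/(q - 4)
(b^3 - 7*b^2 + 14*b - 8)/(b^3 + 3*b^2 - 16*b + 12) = (b - 4)/(b + 6)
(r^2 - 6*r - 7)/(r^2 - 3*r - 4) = (r - 7)/(r - 4)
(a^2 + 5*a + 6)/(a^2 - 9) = (a + 2)/(a - 3)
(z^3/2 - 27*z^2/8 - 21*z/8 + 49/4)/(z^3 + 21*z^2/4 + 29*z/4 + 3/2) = (4*z^2 - 35*z + 49)/(2*(4*z^2 + 13*z + 3))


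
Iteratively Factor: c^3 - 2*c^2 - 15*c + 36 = (c + 4)*(c^2 - 6*c + 9) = (c - 3)*(c + 4)*(c - 3)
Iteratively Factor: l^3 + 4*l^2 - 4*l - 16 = (l + 4)*(l^2 - 4) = (l - 2)*(l + 4)*(l + 2)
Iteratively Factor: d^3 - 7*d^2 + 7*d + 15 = (d + 1)*(d^2 - 8*d + 15) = (d - 5)*(d + 1)*(d - 3)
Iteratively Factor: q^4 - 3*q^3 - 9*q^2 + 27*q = (q - 3)*(q^3 - 9*q) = (q - 3)^2*(q^2 + 3*q) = (q - 3)^2*(q + 3)*(q)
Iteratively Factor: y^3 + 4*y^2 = (y)*(y^2 + 4*y) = y^2*(y + 4)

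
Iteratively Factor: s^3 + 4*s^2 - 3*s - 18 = (s + 3)*(s^2 + s - 6) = (s + 3)^2*(s - 2)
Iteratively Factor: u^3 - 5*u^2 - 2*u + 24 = (u + 2)*(u^2 - 7*u + 12) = (u - 4)*(u + 2)*(u - 3)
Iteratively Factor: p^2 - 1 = (p + 1)*(p - 1)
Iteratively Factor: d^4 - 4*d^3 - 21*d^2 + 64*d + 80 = (d + 4)*(d^3 - 8*d^2 + 11*d + 20) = (d - 4)*(d + 4)*(d^2 - 4*d - 5) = (d - 4)*(d + 1)*(d + 4)*(d - 5)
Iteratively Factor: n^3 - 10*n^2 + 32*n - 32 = (n - 2)*(n^2 - 8*n + 16) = (n - 4)*(n - 2)*(n - 4)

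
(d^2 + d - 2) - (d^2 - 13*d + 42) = 14*d - 44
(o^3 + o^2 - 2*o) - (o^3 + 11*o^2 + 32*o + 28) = -10*o^2 - 34*o - 28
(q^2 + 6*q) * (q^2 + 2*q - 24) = q^4 + 8*q^3 - 12*q^2 - 144*q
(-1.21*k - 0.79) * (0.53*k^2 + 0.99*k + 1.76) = -0.6413*k^3 - 1.6166*k^2 - 2.9117*k - 1.3904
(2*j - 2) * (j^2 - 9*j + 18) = 2*j^3 - 20*j^2 + 54*j - 36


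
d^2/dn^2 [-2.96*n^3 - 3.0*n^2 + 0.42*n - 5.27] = -17.76*n - 6.0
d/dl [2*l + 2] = 2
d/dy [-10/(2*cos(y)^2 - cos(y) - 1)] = 10*(1 - 4*cos(y))*sin(y)/(cos(y) - cos(2*y))^2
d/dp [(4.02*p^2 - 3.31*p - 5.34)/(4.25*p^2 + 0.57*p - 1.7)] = (16.3589*p^2 + 31.722*p + 8.6708)/(18.0625*p^4 + 4.845*p^3 - 14.1251*p^2 - 1.938*p + 2.89)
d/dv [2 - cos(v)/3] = sin(v)/3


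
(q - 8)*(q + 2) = q^2 - 6*q - 16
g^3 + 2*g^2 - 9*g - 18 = (g - 3)*(g + 2)*(g + 3)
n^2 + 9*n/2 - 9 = (n - 3/2)*(n + 6)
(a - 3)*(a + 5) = a^2 + 2*a - 15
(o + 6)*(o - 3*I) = o^2 + 6*o - 3*I*o - 18*I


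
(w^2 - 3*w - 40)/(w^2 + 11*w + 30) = (w - 8)/(w + 6)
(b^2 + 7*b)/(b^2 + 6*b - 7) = b/(b - 1)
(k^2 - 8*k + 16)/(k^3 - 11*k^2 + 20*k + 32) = (k - 4)/(k^2 - 7*k - 8)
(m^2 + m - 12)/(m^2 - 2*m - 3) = (m + 4)/(m + 1)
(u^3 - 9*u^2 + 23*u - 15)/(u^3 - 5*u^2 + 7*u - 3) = (u - 5)/(u - 1)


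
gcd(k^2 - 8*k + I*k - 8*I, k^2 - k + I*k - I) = k + I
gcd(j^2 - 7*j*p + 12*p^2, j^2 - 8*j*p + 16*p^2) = -j + 4*p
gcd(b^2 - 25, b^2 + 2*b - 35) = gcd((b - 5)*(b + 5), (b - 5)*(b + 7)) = b - 5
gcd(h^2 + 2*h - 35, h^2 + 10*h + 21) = h + 7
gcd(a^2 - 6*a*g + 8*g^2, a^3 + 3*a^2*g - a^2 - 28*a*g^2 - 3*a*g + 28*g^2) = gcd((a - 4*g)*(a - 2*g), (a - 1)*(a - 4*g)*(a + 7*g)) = a - 4*g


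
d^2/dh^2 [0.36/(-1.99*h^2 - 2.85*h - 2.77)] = (2.851272*h^2 + 4.08348*h - 0.36*(3.98*h + 2.85)*(7.96*h + 5.7) + 3.968856)/(1.99*h^2 + 2.85*h + 2.77)^3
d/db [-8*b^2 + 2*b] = 2 - 16*b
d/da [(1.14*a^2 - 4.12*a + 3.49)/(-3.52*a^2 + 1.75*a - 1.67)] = (-12.5074*a^2 + 20.762*a + 0.7729)/(12.3904*a^4 - 12.32*a^3 + 14.8193*a^2 - 5.845*a + 2.7889)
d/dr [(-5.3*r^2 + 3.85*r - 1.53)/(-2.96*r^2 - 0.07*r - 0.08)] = (11.767*r^2 - 8.2096*r - 0.4151)/(8.7616*r^4 + 0.4144*r^3 + 0.4785*r^2 + 0.0112*r + 0.0064)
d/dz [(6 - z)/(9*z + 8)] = -62/(9*z + 8)^2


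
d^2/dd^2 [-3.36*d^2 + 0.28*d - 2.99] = -6.72000000000000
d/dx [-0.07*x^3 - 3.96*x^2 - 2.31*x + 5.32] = -0.21*x^2 - 7.92*x - 2.31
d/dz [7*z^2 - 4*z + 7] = 14*z - 4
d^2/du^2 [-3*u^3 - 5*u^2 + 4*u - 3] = -18*u - 10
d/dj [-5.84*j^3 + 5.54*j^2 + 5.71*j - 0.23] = -17.52*j^2 + 11.08*j + 5.71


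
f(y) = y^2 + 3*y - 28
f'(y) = 2*y + 3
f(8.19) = 63.65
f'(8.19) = 19.38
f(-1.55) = -30.25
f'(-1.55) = -0.10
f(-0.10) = -28.29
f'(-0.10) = 2.80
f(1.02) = -23.90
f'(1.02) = 5.04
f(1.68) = -20.14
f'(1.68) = 6.36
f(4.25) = 2.81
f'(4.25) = 11.50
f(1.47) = -21.43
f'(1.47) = 5.94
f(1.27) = -22.58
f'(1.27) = 5.54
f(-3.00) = -28.00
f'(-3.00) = -3.00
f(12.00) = 152.00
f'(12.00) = 27.00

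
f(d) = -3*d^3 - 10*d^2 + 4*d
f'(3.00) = -137.00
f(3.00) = -159.00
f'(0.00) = 4.00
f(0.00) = 0.00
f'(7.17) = -602.08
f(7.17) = -1591.21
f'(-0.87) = 14.59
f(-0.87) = -9.07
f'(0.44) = -6.54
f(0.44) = -0.43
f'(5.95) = -433.62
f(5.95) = -962.16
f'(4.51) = -269.26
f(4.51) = -460.56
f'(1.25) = -35.06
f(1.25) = -16.48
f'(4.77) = -296.18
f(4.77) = -534.04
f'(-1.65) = 12.50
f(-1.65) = -20.35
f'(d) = -9*d^2 - 20*d + 4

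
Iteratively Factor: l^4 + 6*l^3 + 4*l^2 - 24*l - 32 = (l + 2)*(l^3 + 4*l^2 - 4*l - 16) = (l + 2)^2*(l^2 + 2*l - 8) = (l - 2)*(l + 2)^2*(l + 4)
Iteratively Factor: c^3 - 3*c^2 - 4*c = (c + 1)*(c^2 - 4*c) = c*(c + 1)*(c - 4)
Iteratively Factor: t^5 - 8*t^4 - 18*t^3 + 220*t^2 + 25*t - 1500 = (t + 3)*(t^4 - 11*t^3 + 15*t^2 + 175*t - 500) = (t - 5)*(t + 3)*(t^3 - 6*t^2 - 15*t + 100) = (t - 5)*(t + 3)*(t + 4)*(t^2 - 10*t + 25) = (t - 5)^2*(t + 3)*(t + 4)*(t - 5)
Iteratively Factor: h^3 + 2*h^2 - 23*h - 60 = (h + 4)*(h^2 - 2*h - 15) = (h + 3)*(h + 4)*(h - 5)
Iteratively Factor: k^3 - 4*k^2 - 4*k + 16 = (k - 4)*(k^2 - 4) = (k - 4)*(k - 2)*(k + 2)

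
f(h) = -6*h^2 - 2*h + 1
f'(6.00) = -74.00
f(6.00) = -227.00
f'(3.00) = -38.00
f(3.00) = -59.00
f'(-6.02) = 70.24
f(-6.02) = -204.40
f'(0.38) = -6.56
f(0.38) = -0.63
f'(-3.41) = 38.92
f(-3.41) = -61.95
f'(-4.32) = 49.84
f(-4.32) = -102.33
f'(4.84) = -60.08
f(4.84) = -149.23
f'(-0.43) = 3.16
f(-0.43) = 0.75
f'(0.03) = -2.36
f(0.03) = 0.93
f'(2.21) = -28.52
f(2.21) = -32.72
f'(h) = -12*h - 2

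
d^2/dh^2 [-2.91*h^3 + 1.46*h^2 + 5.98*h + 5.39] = 2.92 - 17.46*h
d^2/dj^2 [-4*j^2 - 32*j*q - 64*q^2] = -8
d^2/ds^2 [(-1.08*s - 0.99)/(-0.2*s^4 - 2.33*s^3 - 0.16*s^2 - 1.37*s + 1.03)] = (0.5184*s^7 + 8.84448*s^6 + 49.226832*s^5 + 65.705796*s^4 + 4.600152*s^3 + 52.663122*s^2 + 16.625358*s + 7.090542)/(0.008*s^12 + 0.2796*s^11 + 3.27654*s^10 + 13.261097*s^9 + 6.328152*s^8 + 19.874883*s^7 - 12.778409*s^6 + 9.227523*s^5 - 18.26883*s^4 + 8.632388*s^3 - 5.290389*s^2 + 4.360299*s - 1.092727)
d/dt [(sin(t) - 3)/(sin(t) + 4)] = 7*cos(t)/(sin(t) + 4)^2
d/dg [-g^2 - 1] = -2*g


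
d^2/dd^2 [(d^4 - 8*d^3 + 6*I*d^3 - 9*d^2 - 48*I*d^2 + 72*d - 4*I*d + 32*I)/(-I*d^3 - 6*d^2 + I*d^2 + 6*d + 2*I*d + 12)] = (d^6*(168 - 172*I) + d^5*(-300 + 780*I) + d^4*(1500 - 1308*I) + d^3*(-4444 - 8932*I) + d^2*(-1176 + 5904*I) + d*(-9024 - 22752*I) - 10048 + 13920*I)/(d^9 + d^8*(-3 - 18*I) + d^7*(-111 + 54*I) + d^6*(335 + 270*I) + d^5*(330 - 846*I) + d^4*(-1200 - 756*I) + d^3*(-656 + 2592*I) + d^2*(1296 + 1440*I) + d*(864 - 2592*I) - 1728*I)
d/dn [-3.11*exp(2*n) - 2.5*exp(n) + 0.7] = (-6.22*exp(n) - 2.5)*exp(n)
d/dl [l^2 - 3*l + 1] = 2*l - 3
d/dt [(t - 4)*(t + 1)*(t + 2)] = 3*t^2 - 2*t - 10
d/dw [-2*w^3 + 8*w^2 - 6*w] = -6*w^2 + 16*w - 6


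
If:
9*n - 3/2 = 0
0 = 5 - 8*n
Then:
No Solution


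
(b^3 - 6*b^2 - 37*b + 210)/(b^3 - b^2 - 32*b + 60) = (b - 7)/(b - 2)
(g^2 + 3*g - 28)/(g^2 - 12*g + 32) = (g + 7)/(g - 8)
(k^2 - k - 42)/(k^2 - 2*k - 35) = (k + 6)/(k + 5)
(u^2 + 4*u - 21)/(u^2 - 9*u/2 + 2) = 2*(u^2 + 4*u - 21)/(2*u^2 - 9*u + 4)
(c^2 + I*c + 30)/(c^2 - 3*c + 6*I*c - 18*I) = (c - 5*I)/(c - 3)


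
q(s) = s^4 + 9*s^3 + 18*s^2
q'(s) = 4*s^3 + 27*s^2 + 36*s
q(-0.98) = 9.74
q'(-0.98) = -13.11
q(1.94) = 147.62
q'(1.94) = 200.66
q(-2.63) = 8.62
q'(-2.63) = 19.31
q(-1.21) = 12.55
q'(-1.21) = -11.12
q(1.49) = 74.66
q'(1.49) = 126.81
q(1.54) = 81.18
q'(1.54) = 134.08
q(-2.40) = 12.44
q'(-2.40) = 13.82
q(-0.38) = 2.13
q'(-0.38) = -10.00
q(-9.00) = 1458.00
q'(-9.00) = -1053.00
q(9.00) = 14580.00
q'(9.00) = 5427.00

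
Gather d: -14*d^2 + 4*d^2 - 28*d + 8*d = -10*d^2 - 20*d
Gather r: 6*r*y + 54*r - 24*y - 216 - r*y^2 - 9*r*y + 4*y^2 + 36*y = r*(-y^2 - 3*y + 54) + 4*y^2 + 12*y - 216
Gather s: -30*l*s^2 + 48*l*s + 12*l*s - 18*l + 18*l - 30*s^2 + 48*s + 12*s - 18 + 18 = s^2*(-30*l - 30) + s*(60*l + 60)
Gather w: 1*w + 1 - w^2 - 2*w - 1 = -w^2 - w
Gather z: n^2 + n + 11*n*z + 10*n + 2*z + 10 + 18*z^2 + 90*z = n^2 + 11*n + 18*z^2 + z*(11*n + 92) + 10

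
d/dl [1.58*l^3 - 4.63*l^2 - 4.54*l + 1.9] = 4.74*l^2 - 9.26*l - 4.54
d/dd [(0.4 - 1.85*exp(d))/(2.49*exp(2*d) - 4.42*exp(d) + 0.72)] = (4.6065*exp(2*d) - 1.992*exp(d) + 0.436)*exp(d)/(6.2001*exp(4*d) - 22.0116*exp(3*d) + 23.122*exp(2*d) - 6.3648*exp(d) + 0.5184)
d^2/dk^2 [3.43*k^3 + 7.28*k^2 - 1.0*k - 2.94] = 20.58*k + 14.56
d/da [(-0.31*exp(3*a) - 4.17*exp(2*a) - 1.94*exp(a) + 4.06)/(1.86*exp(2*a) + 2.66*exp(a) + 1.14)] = (-0.5766*exp(4*a) - 1.6492*exp(3*a) - 8.544*exp(2*a) - 24.6108*exp(a) - 13.0112)*exp(a)/(3.4596*exp(4*a) + 9.8952*exp(3*a) + 11.3164*exp(2*a) + 6.0648*exp(a) + 1.2996)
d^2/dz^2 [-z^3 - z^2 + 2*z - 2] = -6*z - 2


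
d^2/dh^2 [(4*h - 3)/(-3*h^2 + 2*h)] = 6*(-12*h^3 + 27*h^2 - 18*h + 4)/(h^3*(27*h^3 - 54*h^2 + 36*h - 8))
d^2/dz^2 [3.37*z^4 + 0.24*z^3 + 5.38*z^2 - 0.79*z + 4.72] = 40.44*z^2 + 1.44*z + 10.76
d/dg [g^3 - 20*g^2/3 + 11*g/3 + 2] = 3*g^2 - 40*g/3 + 11/3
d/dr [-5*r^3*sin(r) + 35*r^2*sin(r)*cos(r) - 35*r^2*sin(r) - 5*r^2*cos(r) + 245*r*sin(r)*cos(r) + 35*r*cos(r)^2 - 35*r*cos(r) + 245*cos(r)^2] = -5*r^3*cos(r) - 10*r^2*sin(r) - 35*r^2*cos(r) + 35*r^2*cos(2*r) - 35*r*sin(r) - 10*r*cos(r) + 245*r*cos(2*r) - 245*sin(2*r)/2 - 35*cos(r) + 35*cos(2*r)/2 + 35/2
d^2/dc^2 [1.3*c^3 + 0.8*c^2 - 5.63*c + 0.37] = 7.8*c + 1.6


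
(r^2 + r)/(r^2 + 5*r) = (r + 1)/(r + 5)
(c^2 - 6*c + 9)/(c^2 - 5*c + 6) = (c - 3)/(c - 2)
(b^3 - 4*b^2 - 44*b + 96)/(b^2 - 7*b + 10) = (b^2 - 2*b - 48)/(b - 5)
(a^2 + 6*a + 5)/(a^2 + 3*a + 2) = (a + 5)/(a + 2)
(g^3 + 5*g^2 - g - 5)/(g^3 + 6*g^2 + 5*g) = (g - 1)/g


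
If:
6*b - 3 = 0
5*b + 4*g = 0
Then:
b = 1/2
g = -5/8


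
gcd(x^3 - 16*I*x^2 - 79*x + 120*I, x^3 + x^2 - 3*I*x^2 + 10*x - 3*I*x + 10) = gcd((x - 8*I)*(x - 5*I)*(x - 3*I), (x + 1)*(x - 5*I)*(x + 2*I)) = x - 5*I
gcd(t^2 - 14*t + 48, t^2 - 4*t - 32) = t - 8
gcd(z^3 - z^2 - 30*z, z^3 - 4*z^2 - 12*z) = z^2 - 6*z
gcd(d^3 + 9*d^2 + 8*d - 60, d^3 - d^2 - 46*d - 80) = d + 5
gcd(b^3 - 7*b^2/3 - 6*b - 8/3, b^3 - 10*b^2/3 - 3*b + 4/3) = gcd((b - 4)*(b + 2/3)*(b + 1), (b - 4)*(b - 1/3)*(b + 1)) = b^2 - 3*b - 4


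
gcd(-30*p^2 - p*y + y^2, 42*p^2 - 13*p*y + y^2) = -6*p + y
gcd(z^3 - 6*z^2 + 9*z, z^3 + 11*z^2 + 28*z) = z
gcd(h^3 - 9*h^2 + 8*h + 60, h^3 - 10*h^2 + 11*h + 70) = h^2 - 3*h - 10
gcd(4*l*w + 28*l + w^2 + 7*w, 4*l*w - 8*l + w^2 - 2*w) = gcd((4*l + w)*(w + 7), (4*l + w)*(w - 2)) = 4*l + w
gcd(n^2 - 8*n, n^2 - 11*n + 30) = 1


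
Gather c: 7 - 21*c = 7 - 21*c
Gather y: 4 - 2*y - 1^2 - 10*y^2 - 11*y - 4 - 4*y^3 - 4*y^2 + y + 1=-4*y^3 - 14*y^2 - 12*y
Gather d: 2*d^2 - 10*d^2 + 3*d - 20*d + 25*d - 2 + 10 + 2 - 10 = -8*d^2 + 8*d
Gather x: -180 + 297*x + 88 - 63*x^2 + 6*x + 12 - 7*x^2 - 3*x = -70*x^2 + 300*x - 80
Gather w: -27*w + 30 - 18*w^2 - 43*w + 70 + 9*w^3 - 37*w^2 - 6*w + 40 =9*w^3 - 55*w^2 - 76*w + 140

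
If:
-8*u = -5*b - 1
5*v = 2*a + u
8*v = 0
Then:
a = -u/2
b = 8*u/5 - 1/5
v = 0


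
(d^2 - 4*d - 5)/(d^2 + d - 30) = (d + 1)/(d + 6)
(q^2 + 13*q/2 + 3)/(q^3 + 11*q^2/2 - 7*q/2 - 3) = 1/(q - 1)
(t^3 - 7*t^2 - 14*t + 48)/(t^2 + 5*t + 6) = (t^2 - 10*t + 16)/(t + 2)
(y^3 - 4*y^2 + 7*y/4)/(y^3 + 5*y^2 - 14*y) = (y^2 - 4*y + 7/4)/(y^2 + 5*y - 14)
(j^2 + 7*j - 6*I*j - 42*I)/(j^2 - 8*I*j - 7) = (j^2 + j*(7 - 6*I) - 42*I)/(j^2 - 8*I*j - 7)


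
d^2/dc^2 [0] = 0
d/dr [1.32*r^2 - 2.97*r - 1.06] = 2.64*r - 2.97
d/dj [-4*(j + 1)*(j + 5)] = -8*j - 24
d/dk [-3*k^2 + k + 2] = 1 - 6*k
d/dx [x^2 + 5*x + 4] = 2*x + 5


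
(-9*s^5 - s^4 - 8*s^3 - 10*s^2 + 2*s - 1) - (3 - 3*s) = -9*s^5 - s^4 - 8*s^3 - 10*s^2 + 5*s - 4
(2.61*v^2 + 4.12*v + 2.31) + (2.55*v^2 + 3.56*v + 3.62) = 5.16*v^2 + 7.68*v + 5.93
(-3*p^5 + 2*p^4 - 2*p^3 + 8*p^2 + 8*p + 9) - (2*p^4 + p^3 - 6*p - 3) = -3*p^5 - 3*p^3 + 8*p^2 + 14*p + 12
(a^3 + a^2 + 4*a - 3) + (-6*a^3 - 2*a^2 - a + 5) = -5*a^3 - a^2 + 3*a + 2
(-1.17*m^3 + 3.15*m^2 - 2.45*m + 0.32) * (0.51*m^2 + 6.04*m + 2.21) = -0.5967*m^5 - 5.4603*m^4 + 15.1908*m^3 - 7.6733*m^2 - 3.4817*m + 0.7072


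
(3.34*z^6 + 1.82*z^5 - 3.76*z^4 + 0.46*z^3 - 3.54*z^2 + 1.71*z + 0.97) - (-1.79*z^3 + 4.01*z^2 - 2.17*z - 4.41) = 3.34*z^6 + 1.82*z^5 - 3.76*z^4 + 2.25*z^3 - 7.55*z^2 + 3.88*z + 5.38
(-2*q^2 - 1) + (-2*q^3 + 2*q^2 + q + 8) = -2*q^3 + q + 7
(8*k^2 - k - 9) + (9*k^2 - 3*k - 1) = 17*k^2 - 4*k - 10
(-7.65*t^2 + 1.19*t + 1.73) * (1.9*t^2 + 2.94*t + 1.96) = -14.535*t^4 - 20.23*t^3 - 8.2084*t^2 + 7.4186*t + 3.3908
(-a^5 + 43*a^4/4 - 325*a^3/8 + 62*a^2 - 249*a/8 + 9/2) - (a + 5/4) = -a^5 + 43*a^4/4 - 325*a^3/8 + 62*a^2 - 257*a/8 + 13/4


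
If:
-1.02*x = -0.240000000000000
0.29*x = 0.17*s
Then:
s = 0.40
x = 0.24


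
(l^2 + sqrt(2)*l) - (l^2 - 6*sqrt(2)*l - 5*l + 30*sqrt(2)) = 5*l + 7*sqrt(2)*l - 30*sqrt(2)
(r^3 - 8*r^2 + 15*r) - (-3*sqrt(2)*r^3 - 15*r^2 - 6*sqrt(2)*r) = r^3 + 3*sqrt(2)*r^3 + 7*r^2 + 6*sqrt(2)*r + 15*r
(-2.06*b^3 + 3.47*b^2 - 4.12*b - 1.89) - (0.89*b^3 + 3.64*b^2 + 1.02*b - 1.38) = -2.95*b^3 - 0.17*b^2 - 5.14*b - 0.51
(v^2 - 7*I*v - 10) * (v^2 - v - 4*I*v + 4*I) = v^4 - v^3 - 11*I*v^3 - 38*v^2 + 11*I*v^2 + 38*v + 40*I*v - 40*I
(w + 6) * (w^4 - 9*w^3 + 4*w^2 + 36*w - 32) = w^5 - 3*w^4 - 50*w^3 + 60*w^2 + 184*w - 192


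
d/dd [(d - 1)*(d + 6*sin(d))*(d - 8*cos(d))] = (d - 1)*(d + 6*sin(d))*(8*sin(d) + 1) + (d - 1)*(d - 8*cos(d))*(6*cos(d) + 1) + (d + 6*sin(d))*(d - 8*cos(d))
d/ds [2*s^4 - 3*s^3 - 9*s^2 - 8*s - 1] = 8*s^3 - 9*s^2 - 18*s - 8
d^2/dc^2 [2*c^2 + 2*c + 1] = 4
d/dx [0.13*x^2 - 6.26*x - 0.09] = 0.26*x - 6.26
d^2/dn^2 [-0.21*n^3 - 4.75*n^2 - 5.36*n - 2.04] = -1.26*n - 9.5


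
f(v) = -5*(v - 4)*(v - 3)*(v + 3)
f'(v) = -5*(v - 4)*(v - 3) - 5*(v - 4)*(v + 3) - 5*(v - 3)*(v + 3) = -15*v^2 + 40*v + 45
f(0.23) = -168.65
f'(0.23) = 53.41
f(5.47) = -153.77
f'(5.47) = -185.01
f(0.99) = -120.70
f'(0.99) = 69.90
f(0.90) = -126.94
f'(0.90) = 68.85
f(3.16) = 4.14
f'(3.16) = 21.62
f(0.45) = -156.16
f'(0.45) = 59.96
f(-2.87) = -26.21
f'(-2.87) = -193.35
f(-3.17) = 37.60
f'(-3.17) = -232.53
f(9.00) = -1800.00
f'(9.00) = -810.00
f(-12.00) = 10800.00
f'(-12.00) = -2595.00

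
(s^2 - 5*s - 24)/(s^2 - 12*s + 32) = (s + 3)/(s - 4)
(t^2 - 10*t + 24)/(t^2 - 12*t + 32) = (t - 6)/(t - 8)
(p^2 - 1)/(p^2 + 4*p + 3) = (p - 1)/(p + 3)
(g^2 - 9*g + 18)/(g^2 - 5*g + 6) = (g - 6)/(g - 2)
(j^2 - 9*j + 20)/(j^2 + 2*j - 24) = (j - 5)/(j + 6)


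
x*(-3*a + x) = -3*a*x + x^2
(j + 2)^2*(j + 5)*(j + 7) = j^4 + 16*j^3 + 87*j^2 + 188*j + 140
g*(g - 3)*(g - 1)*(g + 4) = g^4 - 13*g^2 + 12*g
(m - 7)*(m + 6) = m^2 - m - 42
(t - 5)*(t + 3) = t^2 - 2*t - 15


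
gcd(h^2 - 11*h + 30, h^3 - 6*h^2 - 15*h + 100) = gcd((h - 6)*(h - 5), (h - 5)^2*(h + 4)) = h - 5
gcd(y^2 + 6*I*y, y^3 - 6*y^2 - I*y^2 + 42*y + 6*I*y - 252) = y + 6*I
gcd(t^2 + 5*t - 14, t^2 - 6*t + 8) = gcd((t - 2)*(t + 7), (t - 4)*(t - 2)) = t - 2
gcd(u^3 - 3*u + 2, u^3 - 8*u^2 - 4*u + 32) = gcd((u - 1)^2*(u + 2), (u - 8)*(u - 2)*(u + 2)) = u + 2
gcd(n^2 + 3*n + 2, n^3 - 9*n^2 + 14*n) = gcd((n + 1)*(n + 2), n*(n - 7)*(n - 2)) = 1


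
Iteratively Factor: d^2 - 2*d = (d - 2)*(d)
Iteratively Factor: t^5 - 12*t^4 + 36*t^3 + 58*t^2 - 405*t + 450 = (t + 3)*(t^4 - 15*t^3 + 81*t^2 - 185*t + 150) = (t - 3)*(t + 3)*(t^3 - 12*t^2 + 45*t - 50) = (t - 5)*(t - 3)*(t + 3)*(t^2 - 7*t + 10) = (t - 5)*(t - 3)*(t - 2)*(t + 3)*(t - 5)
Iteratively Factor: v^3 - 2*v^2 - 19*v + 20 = (v - 5)*(v^2 + 3*v - 4) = (v - 5)*(v - 1)*(v + 4)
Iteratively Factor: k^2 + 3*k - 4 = (k + 4)*(k - 1)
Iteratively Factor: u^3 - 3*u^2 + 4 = (u - 2)*(u^2 - u - 2) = (u - 2)*(u + 1)*(u - 2)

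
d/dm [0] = 0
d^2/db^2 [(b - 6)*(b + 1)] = 2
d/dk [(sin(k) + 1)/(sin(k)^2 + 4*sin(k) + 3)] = -cos(k)/(sin(k) + 3)^2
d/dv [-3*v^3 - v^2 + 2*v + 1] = -9*v^2 - 2*v + 2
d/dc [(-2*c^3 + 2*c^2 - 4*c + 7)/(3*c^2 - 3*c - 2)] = (-6*c^4 + 12*c^3 + 18*c^2 - 50*c + 29)/(9*c^4 - 18*c^3 - 3*c^2 + 12*c + 4)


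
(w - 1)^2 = w^2 - 2*w + 1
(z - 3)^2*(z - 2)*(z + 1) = z^4 - 7*z^3 + 13*z^2 + 3*z - 18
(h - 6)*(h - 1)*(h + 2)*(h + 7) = h^4 + 2*h^3 - 43*h^2 - 44*h + 84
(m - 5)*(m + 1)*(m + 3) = m^3 - m^2 - 17*m - 15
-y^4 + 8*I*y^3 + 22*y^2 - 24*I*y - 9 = (y - 3*I)^2*(I*y + 1)^2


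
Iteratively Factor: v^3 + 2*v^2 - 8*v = (v + 4)*(v^2 - 2*v) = v*(v + 4)*(v - 2)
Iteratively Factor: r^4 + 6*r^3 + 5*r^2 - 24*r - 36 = (r + 2)*(r^3 + 4*r^2 - 3*r - 18) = (r + 2)*(r + 3)*(r^2 + r - 6) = (r + 2)*(r + 3)^2*(r - 2)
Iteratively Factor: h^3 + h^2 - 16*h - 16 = (h + 1)*(h^2 - 16) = (h + 1)*(h + 4)*(h - 4)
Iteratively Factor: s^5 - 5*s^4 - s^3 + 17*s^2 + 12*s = (s - 4)*(s^4 - s^3 - 5*s^2 - 3*s) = (s - 4)*(s - 3)*(s^3 + 2*s^2 + s) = s*(s - 4)*(s - 3)*(s^2 + 2*s + 1) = s*(s - 4)*(s - 3)*(s + 1)*(s + 1)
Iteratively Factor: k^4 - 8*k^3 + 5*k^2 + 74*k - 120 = (k - 4)*(k^3 - 4*k^2 - 11*k + 30) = (k - 4)*(k - 2)*(k^2 - 2*k - 15) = (k - 4)*(k - 2)*(k + 3)*(k - 5)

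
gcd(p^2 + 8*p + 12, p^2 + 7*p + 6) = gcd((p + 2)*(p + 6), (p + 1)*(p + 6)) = p + 6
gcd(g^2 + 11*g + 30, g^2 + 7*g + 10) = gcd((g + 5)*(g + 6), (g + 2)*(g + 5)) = g + 5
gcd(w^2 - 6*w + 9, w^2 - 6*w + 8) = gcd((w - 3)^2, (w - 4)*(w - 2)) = 1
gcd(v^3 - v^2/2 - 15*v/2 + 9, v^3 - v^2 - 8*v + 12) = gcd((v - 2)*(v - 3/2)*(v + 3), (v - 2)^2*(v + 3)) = v^2 + v - 6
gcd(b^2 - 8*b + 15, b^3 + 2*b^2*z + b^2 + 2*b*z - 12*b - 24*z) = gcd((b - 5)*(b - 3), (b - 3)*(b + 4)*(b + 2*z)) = b - 3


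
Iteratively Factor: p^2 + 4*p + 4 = (p + 2)*(p + 2)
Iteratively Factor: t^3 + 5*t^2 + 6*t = (t)*(t^2 + 5*t + 6) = t*(t + 3)*(t + 2)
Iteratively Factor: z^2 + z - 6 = (z + 3)*(z - 2)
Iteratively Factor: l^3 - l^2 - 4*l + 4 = (l - 1)*(l^2 - 4) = (l - 1)*(l + 2)*(l - 2)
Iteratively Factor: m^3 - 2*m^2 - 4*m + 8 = (m - 2)*(m^2 - 4) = (m - 2)*(m + 2)*(m - 2)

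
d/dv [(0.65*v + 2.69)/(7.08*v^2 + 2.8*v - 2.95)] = (4.602*v^2 + 1.82*v - (0.65*v + 2.69)*(14.16*v + 2.8) - 1.9175)/(7.08*v^2 + 2.8*v - 2.95)^2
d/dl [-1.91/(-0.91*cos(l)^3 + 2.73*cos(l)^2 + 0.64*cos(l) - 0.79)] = (5.2143*cos(l)^2 - 10.4286*cos(l) - 1.2224)*sin(l)/(0.91*cos(l)^3 - 2.73*cos(l)^2 - 0.64*cos(l) + 0.79)^2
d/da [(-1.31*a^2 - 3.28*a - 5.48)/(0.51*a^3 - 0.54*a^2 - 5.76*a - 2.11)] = (0.6681*a^4 + 3.3456*a^3 + 14.1588*a^2 - 0.3902*a - 24.644)/(0.2601*a^6 - 0.5508*a^5 - 5.5836*a^4 + 4.0686*a^3 + 35.4564*a^2 + 24.3072*a + 4.4521)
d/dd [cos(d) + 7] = -sin(d)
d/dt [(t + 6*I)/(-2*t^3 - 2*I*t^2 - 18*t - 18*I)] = (-t^3 - I*t^2 - 9*t + (t + 6*I)*(3*t^2 + 2*I*t + 9) - 9*I)/(2*(t^3 + I*t^2 + 9*t + 9*I)^2)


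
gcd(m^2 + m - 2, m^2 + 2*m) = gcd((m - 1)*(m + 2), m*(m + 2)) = m + 2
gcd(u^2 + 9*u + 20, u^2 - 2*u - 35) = u + 5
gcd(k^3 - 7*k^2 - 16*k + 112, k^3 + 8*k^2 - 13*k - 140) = k - 4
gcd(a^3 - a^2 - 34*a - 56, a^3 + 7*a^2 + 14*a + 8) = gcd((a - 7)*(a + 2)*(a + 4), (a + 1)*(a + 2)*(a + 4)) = a^2 + 6*a + 8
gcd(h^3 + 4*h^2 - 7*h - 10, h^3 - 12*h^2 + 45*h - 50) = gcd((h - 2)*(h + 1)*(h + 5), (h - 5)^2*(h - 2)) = h - 2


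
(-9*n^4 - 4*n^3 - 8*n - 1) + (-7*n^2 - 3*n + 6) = -9*n^4 - 4*n^3 - 7*n^2 - 11*n + 5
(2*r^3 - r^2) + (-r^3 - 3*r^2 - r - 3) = r^3 - 4*r^2 - r - 3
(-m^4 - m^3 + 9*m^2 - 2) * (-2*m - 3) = 2*m^5 + 5*m^4 - 15*m^3 - 27*m^2 + 4*m + 6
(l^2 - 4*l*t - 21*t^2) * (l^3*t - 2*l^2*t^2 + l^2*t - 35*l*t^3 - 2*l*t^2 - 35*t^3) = l^5*t - 6*l^4*t^2 + l^4*t - 48*l^3*t^3 - 6*l^3*t^2 + 182*l^2*t^4 - 48*l^2*t^3 + 735*l*t^5 + 182*l*t^4 + 735*t^5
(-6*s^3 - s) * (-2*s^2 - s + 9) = 12*s^5 + 6*s^4 - 52*s^3 + s^2 - 9*s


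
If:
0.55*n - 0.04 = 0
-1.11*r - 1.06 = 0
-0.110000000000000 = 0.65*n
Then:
No Solution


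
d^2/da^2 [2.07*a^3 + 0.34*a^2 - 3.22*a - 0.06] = 12.42*a + 0.68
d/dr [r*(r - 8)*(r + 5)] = 3*r^2 - 6*r - 40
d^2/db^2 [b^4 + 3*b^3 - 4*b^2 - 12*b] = 12*b^2 + 18*b - 8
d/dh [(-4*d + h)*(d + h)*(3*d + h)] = -13*d^2 + 3*h^2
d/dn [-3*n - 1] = -3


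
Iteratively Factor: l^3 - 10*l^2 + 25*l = (l - 5)*(l^2 - 5*l) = (l - 5)^2*(l)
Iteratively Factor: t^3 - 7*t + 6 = (t + 3)*(t^2 - 3*t + 2) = (t - 2)*(t + 3)*(t - 1)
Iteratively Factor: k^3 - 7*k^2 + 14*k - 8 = (k - 4)*(k^2 - 3*k + 2) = (k - 4)*(k - 2)*(k - 1)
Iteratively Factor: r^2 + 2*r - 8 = (r - 2)*(r + 4)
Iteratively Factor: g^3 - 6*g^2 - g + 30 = (g - 5)*(g^2 - g - 6) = (g - 5)*(g + 2)*(g - 3)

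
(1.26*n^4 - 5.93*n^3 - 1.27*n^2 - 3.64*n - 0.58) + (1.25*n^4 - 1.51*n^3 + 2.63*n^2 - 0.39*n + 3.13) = 2.51*n^4 - 7.44*n^3 + 1.36*n^2 - 4.03*n + 2.55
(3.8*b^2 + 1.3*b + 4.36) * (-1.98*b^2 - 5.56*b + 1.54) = -7.524*b^4 - 23.702*b^3 - 10.0088*b^2 - 22.2396*b + 6.7144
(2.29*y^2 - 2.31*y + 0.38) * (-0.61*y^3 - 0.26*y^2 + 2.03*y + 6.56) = -1.3969*y^5 + 0.8137*y^4 + 5.0175*y^3 + 10.2343*y^2 - 14.3822*y + 2.4928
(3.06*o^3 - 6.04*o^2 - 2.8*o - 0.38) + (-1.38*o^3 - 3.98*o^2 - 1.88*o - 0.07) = 1.68*o^3 - 10.02*o^2 - 4.68*o - 0.45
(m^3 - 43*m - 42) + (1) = m^3 - 43*m - 41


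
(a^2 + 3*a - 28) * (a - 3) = a^3 - 37*a + 84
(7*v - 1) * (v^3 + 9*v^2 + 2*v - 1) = 7*v^4 + 62*v^3 + 5*v^2 - 9*v + 1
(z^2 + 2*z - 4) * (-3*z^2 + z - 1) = -3*z^4 - 5*z^3 + 13*z^2 - 6*z + 4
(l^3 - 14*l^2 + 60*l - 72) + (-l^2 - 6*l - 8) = l^3 - 15*l^2 + 54*l - 80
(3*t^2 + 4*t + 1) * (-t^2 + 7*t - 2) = -3*t^4 + 17*t^3 + 21*t^2 - t - 2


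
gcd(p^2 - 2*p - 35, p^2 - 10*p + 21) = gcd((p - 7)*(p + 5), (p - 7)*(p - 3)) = p - 7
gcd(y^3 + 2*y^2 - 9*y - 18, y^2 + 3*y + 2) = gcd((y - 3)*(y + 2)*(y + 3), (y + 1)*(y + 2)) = y + 2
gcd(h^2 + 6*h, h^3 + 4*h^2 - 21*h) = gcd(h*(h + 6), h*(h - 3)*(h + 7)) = h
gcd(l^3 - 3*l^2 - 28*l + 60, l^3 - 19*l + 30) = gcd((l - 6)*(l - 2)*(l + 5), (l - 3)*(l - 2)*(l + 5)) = l^2 + 3*l - 10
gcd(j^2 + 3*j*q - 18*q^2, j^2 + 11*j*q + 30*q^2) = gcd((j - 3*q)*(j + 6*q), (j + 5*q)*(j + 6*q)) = j + 6*q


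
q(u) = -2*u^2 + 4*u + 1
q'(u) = 4 - 4*u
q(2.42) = -1.03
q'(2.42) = -5.68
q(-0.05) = 0.80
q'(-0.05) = 4.20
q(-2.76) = -25.28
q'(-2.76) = 15.04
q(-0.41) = -0.98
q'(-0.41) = 5.64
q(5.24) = -32.96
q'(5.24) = -16.96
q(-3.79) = -42.89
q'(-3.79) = 19.16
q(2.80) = -3.48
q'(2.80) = -7.20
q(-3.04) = -29.64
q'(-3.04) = 16.16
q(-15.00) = -509.00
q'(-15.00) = 64.00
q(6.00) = -47.00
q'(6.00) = -20.00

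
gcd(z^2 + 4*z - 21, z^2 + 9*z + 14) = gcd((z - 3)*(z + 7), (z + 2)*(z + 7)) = z + 7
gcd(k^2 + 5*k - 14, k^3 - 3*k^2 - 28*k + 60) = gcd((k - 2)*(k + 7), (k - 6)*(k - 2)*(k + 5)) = k - 2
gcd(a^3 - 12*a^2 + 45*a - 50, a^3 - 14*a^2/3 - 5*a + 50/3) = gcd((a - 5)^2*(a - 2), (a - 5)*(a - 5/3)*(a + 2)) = a - 5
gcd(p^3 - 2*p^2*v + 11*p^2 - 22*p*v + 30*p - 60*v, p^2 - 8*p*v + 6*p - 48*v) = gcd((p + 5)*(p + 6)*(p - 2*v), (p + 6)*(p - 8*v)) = p + 6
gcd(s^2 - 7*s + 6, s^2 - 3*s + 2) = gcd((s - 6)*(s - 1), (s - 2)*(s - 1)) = s - 1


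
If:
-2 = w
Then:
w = -2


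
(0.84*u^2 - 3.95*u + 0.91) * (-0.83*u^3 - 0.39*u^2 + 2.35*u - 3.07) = -0.6972*u^5 + 2.9509*u^4 + 2.7592*u^3 - 12.2162*u^2 + 14.265*u - 2.7937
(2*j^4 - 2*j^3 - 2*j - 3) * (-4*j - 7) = -8*j^5 - 6*j^4 + 14*j^3 + 8*j^2 + 26*j + 21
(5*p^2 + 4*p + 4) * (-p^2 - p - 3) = -5*p^4 - 9*p^3 - 23*p^2 - 16*p - 12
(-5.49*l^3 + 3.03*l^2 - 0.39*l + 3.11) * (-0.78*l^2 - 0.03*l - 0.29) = 4.2822*l^5 - 2.1987*l^4 + 1.8054*l^3 - 3.2928*l^2 + 0.0198*l - 0.9019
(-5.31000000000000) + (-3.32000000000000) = -8.63000000000000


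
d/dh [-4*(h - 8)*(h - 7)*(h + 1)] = -12*h^2 + 112*h - 164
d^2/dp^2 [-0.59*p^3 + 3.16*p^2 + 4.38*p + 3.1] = 6.32 - 3.54*p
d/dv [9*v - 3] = 9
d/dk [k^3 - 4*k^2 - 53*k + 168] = 3*k^2 - 8*k - 53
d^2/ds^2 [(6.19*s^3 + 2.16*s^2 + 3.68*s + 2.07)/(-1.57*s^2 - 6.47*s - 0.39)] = (2.8421709430404e-14*s^5 - 484.917204*s^3 - 116.394012*s^2 - 118.290528*s - 152.854788)/(3.869893*s^6 + 47.843709*s^5 + 200.048772*s^4 + 294.609509*s^3 + 49.693644*s^2 + 2.952261*s + 0.059319)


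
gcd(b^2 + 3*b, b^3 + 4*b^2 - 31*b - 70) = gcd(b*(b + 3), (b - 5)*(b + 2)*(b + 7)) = 1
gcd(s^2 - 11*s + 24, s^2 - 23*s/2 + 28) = s - 8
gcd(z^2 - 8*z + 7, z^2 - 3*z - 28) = z - 7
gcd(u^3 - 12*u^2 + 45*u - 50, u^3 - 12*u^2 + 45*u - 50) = u^3 - 12*u^2 + 45*u - 50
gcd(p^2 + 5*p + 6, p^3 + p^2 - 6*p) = p + 3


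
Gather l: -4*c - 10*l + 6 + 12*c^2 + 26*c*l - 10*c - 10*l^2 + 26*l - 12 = 12*c^2 - 14*c - 10*l^2 + l*(26*c + 16) - 6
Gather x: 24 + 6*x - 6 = 6*x + 18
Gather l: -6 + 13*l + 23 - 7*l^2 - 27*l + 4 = -7*l^2 - 14*l + 21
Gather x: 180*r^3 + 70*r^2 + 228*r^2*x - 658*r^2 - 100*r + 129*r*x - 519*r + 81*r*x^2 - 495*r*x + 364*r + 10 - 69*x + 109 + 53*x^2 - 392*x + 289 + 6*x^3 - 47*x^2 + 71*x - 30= 180*r^3 - 588*r^2 - 255*r + 6*x^3 + x^2*(81*r + 6) + x*(228*r^2 - 366*r - 390) + 378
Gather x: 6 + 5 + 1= 12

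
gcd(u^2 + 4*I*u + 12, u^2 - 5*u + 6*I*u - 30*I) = u + 6*I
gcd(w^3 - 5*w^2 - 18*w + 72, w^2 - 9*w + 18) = w^2 - 9*w + 18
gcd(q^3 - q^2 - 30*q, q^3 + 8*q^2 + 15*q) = q^2 + 5*q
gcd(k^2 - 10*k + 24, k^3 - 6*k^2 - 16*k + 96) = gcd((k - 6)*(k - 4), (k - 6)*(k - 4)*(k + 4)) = k^2 - 10*k + 24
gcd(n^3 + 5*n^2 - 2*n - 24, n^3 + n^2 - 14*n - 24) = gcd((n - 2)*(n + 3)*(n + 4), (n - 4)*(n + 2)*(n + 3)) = n + 3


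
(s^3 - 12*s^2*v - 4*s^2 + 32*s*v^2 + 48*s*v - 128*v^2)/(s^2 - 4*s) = s - 12*v + 32*v^2/s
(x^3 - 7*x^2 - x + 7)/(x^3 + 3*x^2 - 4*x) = (x^2 - 6*x - 7)/(x*(x + 4))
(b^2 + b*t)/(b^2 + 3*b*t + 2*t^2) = b/(b + 2*t)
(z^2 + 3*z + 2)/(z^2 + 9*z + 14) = (z + 1)/(z + 7)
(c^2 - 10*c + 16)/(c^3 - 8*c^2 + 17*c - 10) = (c - 8)/(c^2 - 6*c + 5)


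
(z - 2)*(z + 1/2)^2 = z^3 - z^2 - 7*z/4 - 1/2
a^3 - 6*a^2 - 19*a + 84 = (a - 7)*(a - 3)*(a + 4)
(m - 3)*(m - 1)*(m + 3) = m^3 - m^2 - 9*m + 9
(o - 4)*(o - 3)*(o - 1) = o^3 - 8*o^2 + 19*o - 12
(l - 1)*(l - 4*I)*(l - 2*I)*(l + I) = l^4 - l^3 - 5*I*l^3 - 2*l^2 + 5*I*l^2 + 2*l - 8*I*l + 8*I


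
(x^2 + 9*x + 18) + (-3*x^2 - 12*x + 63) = -2*x^2 - 3*x + 81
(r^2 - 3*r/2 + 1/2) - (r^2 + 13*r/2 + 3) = -8*r - 5/2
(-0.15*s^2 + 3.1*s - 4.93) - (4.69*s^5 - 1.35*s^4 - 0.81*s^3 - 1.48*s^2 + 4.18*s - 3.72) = -4.69*s^5 + 1.35*s^4 + 0.81*s^3 + 1.33*s^2 - 1.08*s - 1.21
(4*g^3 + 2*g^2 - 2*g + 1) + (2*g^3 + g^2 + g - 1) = 6*g^3 + 3*g^2 - g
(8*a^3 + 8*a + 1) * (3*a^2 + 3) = 24*a^5 + 48*a^3 + 3*a^2 + 24*a + 3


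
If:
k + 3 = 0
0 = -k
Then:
No Solution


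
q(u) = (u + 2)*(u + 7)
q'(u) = 2*u + 9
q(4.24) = 70.14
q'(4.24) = 17.48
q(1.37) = 28.21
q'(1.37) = 11.74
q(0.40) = 17.76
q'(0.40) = 9.80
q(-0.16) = 12.59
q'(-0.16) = 8.68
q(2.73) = 46.02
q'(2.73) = 14.46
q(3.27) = 54.12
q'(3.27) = 15.54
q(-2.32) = -1.50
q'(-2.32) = 4.36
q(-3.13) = -4.37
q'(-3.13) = 2.74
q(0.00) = 14.00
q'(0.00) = 9.00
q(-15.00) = 104.00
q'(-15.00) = -21.00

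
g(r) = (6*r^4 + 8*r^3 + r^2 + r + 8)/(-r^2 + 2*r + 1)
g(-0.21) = 14.50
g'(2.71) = 1291.42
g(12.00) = -1163.06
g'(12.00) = -162.74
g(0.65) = 6.57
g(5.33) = -363.93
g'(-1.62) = 4.88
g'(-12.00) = 124.55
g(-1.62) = -3.35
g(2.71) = -542.03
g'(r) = (2*r - 2)*(6*r^4 + 8*r^3 + r^2 + r + 8)/(-r^2 + 2*r + 1)^2 + (24*r^3 + 24*r^2 + 2*r + 1)/(-r^2 + 2*r + 1)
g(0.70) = 7.00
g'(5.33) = -70.21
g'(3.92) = -15.31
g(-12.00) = -663.07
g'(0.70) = 9.52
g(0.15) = 6.42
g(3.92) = -295.10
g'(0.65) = 7.69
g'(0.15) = -7.04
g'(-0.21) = -62.85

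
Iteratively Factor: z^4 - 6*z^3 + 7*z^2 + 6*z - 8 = (z - 4)*(z^3 - 2*z^2 - z + 2) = (z - 4)*(z - 1)*(z^2 - z - 2) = (z - 4)*(z - 2)*(z - 1)*(z + 1)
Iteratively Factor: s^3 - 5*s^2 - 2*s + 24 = (s + 2)*(s^2 - 7*s + 12) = (s - 3)*(s + 2)*(s - 4)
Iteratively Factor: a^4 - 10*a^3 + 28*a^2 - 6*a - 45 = (a - 3)*(a^3 - 7*a^2 + 7*a + 15) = (a - 5)*(a - 3)*(a^2 - 2*a - 3) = (a - 5)*(a - 3)*(a + 1)*(a - 3)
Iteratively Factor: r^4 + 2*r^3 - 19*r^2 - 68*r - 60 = (r + 3)*(r^3 - r^2 - 16*r - 20) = (r + 2)*(r + 3)*(r^2 - 3*r - 10) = (r + 2)^2*(r + 3)*(r - 5)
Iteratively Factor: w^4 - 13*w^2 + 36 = (w - 2)*(w^3 + 2*w^2 - 9*w - 18) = (w - 2)*(w + 2)*(w^2 - 9) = (w - 3)*(w - 2)*(w + 2)*(w + 3)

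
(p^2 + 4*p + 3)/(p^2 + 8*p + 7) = (p + 3)/(p + 7)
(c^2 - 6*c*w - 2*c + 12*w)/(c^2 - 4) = (c - 6*w)/(c + 2)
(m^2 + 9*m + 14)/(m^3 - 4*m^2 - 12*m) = (m + 7)/(m*(m - 6))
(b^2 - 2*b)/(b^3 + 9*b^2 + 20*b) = (b - 2)/(b^2 + 9*b + 20)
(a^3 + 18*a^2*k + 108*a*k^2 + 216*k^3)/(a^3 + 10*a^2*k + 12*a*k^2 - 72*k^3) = (a + 6*k)/(a - 2*k)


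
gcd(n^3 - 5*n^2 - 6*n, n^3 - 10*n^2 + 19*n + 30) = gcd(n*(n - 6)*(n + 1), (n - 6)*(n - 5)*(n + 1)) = n^2 - 5*n - 6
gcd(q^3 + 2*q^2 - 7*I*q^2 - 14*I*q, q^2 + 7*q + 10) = q + 2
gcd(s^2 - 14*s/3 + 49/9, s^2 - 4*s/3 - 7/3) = s - 7/3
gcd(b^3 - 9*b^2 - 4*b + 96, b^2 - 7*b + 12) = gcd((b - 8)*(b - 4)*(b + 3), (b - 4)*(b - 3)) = b - 4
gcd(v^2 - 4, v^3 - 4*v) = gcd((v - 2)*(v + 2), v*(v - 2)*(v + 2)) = v^2 - 4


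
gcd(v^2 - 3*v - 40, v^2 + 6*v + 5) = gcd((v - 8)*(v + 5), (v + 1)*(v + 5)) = v + 5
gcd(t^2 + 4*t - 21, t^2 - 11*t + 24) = t - 3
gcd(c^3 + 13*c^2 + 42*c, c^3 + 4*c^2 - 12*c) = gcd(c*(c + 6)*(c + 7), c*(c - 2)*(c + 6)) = c^2 + 6*c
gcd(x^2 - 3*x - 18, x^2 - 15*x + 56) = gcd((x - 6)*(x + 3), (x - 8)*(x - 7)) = 1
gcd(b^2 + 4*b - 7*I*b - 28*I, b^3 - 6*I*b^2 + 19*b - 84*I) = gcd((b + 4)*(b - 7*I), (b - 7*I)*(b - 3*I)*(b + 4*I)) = b - 7*I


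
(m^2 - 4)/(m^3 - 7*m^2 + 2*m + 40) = (m - 2)/(m^2 - 9*m + 20)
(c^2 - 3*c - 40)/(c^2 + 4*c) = (c^2 - 3*c - 40)/(c*(c + 4))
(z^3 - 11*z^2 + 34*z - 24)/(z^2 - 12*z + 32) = (z^2 - 7*z + 6)/(z - 8)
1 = 1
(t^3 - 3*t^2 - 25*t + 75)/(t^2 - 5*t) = t + 2 - 15/t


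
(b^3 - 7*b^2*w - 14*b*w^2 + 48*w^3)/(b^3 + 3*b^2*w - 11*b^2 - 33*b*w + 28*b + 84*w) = (b^2 - 10*b*w + 16*w^2)/(b^2 - 11*b + 28)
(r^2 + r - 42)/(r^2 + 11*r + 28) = (r - 6)/(r + 4)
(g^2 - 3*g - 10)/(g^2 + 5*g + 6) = (g - 5)/(g + 3)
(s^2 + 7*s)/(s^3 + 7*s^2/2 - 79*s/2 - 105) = 2*s/(2*s^2 - 7*s - 30)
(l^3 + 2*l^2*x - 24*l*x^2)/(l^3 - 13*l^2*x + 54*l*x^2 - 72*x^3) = l*(l + 6*x)/(l^2 - 9*l*x + 18*x^2)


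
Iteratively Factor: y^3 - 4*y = (y - 2)*(y^2 + 2*y) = y*(y - 2)*(y + 2)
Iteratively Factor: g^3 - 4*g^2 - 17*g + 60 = (g + 4)*(g^2 - 8*g + 15) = (g - 5)*(g + 4)*(g - 3)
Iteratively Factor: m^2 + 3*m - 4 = (m - 1)*(m + 4)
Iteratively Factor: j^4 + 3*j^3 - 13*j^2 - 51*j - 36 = (j + 3)*(j^3 - 13*j - 12) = (j + 1)*(j + 3)*(j^2 - j - 12) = (j + 1)*(j + 3)^2*(j - 4)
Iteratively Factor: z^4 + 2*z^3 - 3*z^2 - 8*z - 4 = (z - 2)*(z^3 + 4*z^2 + 5*z + 2) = (z - 2)*(z + 1)*(z^2 + 3*z + 2) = (z - 2)*(z + 1)^2*(z + 2)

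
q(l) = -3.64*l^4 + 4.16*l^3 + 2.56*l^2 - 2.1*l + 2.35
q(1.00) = 3.33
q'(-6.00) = 3561.42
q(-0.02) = 2.39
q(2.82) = -120.12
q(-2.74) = -263.42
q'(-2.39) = 255.72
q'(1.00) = 0.94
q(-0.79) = 2.14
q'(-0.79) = 8.82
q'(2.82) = -214.93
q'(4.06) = -750.00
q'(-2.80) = 401.03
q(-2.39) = -153.57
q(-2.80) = -286.75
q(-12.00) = -82271.33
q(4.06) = -674.60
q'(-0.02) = -2.20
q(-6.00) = -5508.89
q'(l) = -14.56*l^3 + 12.48*l^2 + 5.12*l - 2.1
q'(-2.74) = 377.08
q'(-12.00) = 26893.26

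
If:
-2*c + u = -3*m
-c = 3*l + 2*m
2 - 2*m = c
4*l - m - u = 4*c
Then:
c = -2/21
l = -2/3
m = 22/21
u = -10/3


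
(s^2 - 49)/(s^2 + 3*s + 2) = (s^2 - 49)/(s^2 + 3*s + 2)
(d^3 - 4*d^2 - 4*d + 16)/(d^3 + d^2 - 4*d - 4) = (d - 4)/(d + 1)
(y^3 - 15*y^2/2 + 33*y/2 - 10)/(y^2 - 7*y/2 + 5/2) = y - 4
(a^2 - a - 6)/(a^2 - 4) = (a - 3)/(a - 2)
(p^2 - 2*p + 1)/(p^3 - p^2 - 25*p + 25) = (p - 1)/(p^2 - 25)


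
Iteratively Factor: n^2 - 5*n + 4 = (n - 4)*(n - 1)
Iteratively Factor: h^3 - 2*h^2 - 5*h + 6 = (h - 3)*(h^2 + h - 2) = (h - 3)*(h - 1)*(h + 2)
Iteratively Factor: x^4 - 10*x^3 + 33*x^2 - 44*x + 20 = (x - 2)*(x^3 - 8*x^2 + 17*x - 10) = (x - 5)*(x - 2)*(x^2 - 3*x + 2) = (x - 5)*(x - 2)^2*(x - 1)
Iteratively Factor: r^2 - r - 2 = (r + 1)*(r - 2)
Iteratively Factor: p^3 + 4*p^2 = (p)*(p^2 + 4*p) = p^2*(p + 4)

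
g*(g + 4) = g^2 + 4*g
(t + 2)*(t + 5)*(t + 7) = t^3 + 14*t^2 + 59*t + 70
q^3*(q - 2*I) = q^4 - 2*I*q^3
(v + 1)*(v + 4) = v^2 + 5*v + 4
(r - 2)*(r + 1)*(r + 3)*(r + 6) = r^4 + 8*r^3 + 7*r^2 - 36*r - 36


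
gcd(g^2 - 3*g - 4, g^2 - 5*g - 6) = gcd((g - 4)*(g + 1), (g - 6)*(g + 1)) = g + 1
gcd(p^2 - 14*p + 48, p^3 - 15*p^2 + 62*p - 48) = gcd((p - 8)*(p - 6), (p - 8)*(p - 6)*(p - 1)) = p^2 - 14*p + 48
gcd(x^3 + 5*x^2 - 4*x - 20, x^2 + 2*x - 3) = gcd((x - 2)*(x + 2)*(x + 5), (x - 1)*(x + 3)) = 1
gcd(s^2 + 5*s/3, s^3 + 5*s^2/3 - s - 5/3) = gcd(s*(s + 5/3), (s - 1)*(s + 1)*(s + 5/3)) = s + 5/3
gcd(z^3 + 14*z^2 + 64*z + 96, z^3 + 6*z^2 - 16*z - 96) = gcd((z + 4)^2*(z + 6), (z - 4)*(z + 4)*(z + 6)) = z^2 + 10*z + 24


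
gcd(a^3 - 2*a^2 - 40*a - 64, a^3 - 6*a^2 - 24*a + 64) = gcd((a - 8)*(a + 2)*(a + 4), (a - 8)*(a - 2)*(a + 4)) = a^2 - 4*a - 32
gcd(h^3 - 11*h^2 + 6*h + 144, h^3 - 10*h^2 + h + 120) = h^2 - 5*h - 24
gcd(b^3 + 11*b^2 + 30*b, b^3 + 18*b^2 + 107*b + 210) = b^2 + 11*b + 30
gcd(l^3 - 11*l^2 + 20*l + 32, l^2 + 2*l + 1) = l + 1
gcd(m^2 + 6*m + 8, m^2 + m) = 1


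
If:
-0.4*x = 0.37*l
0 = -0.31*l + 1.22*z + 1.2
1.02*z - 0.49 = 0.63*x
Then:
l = 1.77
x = -1.64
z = -0.53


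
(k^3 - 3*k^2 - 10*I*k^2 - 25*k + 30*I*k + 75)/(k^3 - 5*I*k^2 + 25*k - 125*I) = (k - 3)/(k + 5*I)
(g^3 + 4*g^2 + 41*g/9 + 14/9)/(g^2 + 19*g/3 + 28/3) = (3*g^2 + 5*g + 2)/(3*(g + 4))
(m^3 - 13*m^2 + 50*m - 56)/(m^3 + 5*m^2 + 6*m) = (m^3 - 13*m^2 + 50*m - 56)/(m*(m^2 + 5*m + 6))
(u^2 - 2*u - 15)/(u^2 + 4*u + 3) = (u - 5)/(u + 1)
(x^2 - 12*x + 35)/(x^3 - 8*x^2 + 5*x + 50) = (x - 7)/(x^2 - 3*x - 10)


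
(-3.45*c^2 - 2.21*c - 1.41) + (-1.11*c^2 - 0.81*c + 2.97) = -4.56*c^2 - 3.02*c + 1.56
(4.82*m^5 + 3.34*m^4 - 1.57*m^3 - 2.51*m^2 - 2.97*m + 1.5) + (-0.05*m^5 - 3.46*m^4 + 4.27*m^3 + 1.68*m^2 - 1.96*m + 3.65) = 4.77*m^5 - 0.12*m^4 + 2.7*m^3 - 0.83*m^2 - 4.93*m + 5.15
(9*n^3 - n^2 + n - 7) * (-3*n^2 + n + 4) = -27*n^5 + 12*n^4 + 32*n^3 + 18*n^2 - 3*n - 28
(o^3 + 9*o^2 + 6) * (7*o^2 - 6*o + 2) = 7*o^5 + 57*o^4 - 52*o^3 + 60*o^2 - 36*o + 12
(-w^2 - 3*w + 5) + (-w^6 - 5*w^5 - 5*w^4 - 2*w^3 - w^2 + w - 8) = -w^6 - 5*w^5 - 5*w^4 - 2*w^3 - 2*w^2 - 2*w - 3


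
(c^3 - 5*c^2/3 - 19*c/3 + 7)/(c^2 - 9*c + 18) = (3*c^2 + 4*c - 7)/(3*(c - 6))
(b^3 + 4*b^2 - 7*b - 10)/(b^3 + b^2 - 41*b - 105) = (b^2 - b - 2)/(b^2 - 4*b - 21)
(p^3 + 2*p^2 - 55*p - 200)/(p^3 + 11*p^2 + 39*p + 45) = (p^2 - 3*p - 40)/(p^2 + 6*p + 9)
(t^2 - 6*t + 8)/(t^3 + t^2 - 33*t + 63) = (t^2 - 6*t + 8)/(t^3 + t^2 - 33*t + 63)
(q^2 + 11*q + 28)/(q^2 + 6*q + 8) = (q + 7)/(q + 2)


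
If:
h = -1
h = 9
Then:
No Solution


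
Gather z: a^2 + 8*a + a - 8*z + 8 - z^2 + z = a^2 + 9*a - z^2 - 7*z + 8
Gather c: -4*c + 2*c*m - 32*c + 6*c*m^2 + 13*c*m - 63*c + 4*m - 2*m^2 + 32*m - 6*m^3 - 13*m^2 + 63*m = c*(6*m^2 + 15*m - 99) - 6*m^3 - 15*m^2 + 99*m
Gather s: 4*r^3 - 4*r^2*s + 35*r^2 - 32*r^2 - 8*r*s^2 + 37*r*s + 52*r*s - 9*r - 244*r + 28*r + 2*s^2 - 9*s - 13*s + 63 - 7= 4*r^3 + 3*r^2 - 225*r + s^2*(2 - 8*r) + s*(-4*r^2 + 89*r - 22) + 56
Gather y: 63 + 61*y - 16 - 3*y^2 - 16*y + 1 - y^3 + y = -y^3 - 3*y^2 + 46*y + 48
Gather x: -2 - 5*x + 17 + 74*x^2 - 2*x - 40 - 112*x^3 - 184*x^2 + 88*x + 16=-112*x^3 - 110*x^2 + 81*x - 9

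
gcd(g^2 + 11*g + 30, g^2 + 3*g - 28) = 1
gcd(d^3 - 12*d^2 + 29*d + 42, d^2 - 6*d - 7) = d^2 - 6*d - 7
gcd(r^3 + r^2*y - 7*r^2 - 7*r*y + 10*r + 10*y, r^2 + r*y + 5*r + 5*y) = r + y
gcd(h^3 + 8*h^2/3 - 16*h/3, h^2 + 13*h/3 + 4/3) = h + 4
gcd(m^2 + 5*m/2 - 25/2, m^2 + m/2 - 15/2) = m - 5/2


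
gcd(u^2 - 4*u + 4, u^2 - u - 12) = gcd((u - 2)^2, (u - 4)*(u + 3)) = 1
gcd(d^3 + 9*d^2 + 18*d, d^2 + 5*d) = d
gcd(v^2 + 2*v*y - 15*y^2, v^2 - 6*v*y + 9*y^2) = -v + 3*y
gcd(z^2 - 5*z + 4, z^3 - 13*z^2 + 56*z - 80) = z - 4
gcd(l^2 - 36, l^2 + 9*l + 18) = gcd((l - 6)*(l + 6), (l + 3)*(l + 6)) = l + 6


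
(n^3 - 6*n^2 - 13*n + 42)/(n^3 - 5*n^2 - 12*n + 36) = (n - 7)/(n - 6)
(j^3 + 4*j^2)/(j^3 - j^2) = (j + 4)/(j - 1)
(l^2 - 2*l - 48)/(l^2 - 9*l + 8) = (l + 6)/(l - 1)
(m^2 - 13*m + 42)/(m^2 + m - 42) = (m - 7)/(m + 7)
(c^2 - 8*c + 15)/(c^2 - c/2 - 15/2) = 2*(c - 5)/(2*c + 5)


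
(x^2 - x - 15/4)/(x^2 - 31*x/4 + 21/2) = (4*x^2 - 4*x - 15)/(4*x^2 - 31*x + 42)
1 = 1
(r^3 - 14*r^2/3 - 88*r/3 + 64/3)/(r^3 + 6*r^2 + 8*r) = (3*r^2 - 26*r + 16)/(3*r*(r + 2))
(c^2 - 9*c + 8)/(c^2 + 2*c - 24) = (c^2 - 9*c + 8)/(c^2 + 2*c - 24)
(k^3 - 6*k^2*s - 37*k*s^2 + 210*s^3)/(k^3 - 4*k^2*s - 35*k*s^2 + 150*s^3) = (-k + 7*s)/(-k + 5*s)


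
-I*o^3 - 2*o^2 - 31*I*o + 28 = (o - 7*I)*(o + 4*I)*(-I*o + 1)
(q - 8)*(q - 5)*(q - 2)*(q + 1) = q^4 - 14*q^3 + 51*q^2 - 14*q - 80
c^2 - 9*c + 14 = (c - 7)*(c - 2)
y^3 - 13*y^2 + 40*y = y*(y - 8)*(y - 5)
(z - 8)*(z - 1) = z^2 - 9*z + 8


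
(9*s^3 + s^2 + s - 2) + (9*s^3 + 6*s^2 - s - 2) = 18*s^3 + 7*s^2 - 4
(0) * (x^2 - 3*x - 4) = 0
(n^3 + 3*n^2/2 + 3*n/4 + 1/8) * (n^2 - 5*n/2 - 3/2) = n^5 - n^4 - 9*n^3/2 - 4*n^2 - 23*n/16 - 3/16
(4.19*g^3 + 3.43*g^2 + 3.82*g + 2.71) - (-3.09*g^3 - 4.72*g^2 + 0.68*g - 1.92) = 7.28*g^3 + 8.15*g^2 + 3.14*g + 4.63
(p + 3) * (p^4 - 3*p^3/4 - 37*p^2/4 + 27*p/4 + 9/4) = p^5 + 9*p^4/4 - 23*p^3/2 - 21*p^2 + 45*p/2 + 27/4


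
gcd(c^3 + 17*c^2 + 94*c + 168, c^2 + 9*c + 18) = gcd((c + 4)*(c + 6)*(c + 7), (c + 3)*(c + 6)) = c + 6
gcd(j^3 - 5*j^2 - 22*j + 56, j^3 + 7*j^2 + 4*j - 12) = 1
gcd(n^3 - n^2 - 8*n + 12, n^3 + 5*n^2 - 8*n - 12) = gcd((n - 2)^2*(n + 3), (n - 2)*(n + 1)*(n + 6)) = n - 2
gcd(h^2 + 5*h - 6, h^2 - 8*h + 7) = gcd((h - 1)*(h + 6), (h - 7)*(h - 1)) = h - 1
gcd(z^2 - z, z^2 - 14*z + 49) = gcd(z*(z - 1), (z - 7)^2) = 1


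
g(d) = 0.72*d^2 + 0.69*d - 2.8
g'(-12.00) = -16.59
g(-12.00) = 92.60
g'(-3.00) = -3.63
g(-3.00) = 1.61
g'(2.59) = 4.42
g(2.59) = 3.82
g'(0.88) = 1.96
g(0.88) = -1.64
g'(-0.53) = -0.07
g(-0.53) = -2.96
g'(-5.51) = -7.24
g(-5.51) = 15.26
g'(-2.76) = -3.28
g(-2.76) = 0.78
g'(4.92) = 7.77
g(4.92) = 18.02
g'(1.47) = 2.81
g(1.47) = -0.23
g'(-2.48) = -2.88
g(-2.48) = -0.08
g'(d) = 1.44*d + 0.69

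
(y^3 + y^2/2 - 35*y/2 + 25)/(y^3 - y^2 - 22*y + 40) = (y - 5/2)/(y - 4)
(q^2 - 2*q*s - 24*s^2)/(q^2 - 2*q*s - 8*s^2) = (-q^2 + 2*q*s + 24*s^2)/(-q^2 + 2*q*s + 8*s^2)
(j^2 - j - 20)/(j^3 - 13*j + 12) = (j - 5)/(j^2 - 4*j + 3)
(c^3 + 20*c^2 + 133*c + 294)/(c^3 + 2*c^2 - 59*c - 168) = (c^2 + 13*c + 42)/(c^2 - 5*c - 24)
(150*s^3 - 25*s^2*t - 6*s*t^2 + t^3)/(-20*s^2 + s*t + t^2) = (-30*s^2 + 11*s*t - t^2)/(4*s - t)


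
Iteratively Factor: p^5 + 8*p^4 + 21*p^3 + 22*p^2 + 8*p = (p + 2)*(p^4 + 6*p^3 + 9*p^2 + 4*p) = (p + 1)*(p + 2)*(p^3 + 5*p^2 + 4*p) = (p + 1)*(p + 2)*(p + 4)*(p^2 + p) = p*(p + 1)*(p + 2)*(p + 4)*(p + 1)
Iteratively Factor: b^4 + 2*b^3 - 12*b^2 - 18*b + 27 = (b - 1)*(b^3 + 3*b^2 - 9*b - 27) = (b - 1)*(b + 3)*(b^2 - 9) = (b - 1)*(b + 3)^2*(b - 3)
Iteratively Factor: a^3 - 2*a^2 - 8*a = (a + 2)*(a^2 - 4*a) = a*(a + 2)*(a - 4)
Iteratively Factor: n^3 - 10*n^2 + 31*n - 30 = (n - 5)*(n^2 - 5*n + 6) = (n - 5)*(n - 3)*(n - 2)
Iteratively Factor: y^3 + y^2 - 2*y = (y - 1)*(y^2 + 2*y) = y*(y - 1)*(y + 2)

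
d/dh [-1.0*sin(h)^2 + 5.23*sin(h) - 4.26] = (5.23 - 2.0*sin(h))*cos(h)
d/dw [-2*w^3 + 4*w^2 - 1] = 2*w*(4 - 3*w)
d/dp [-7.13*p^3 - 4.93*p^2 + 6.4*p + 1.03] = -21.39*p^2 - 9.86*p + 6.4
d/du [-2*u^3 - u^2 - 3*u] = -6*u^2 - 2*u - 3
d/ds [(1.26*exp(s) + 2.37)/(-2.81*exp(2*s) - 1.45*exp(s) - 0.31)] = (3.5406*exp(2*s) + 13.3194*exp(s) + 3.0459)*exp(s)/(7.8961*exp(4*s) + 8.149*exp(3*s) + 3.8447*exp(2*s) + 0.899*exp(s) + 0.0961)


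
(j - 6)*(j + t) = j^2 + j*t - 6*j - 6*t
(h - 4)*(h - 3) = h^2 - 7*h + 12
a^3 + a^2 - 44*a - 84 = (a - 7)*(a + 2)*(a + 6)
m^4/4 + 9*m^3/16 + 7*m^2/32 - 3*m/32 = m*(m/4 + 1/4)*(m - 1/4)*(m + 3/2)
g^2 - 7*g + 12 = (g - 4)*(g - 3)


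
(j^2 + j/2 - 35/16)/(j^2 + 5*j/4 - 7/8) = (4*j - 5)/(2*(2*j - 1))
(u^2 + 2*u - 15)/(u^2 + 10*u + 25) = (u - 3)/(u + 5)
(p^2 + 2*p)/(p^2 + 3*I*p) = (p + 2)/(p + 3*I)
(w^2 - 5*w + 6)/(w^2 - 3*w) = (w - 2)/w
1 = 1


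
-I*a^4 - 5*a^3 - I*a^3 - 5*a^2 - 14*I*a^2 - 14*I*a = a*(a - 7*I)*(a + 2*I)*(-I*a - I)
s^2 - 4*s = s*(s - 4)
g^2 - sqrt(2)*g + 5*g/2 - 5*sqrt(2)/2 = (g + 5/2)*(g - sqrt(2))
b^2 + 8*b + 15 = (b + 3)*(b + 5)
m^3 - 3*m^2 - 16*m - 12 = (m - 6)*(m + 1)*(m + 2)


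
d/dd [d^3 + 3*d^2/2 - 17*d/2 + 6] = 3*d^2 + 3*d - 17/2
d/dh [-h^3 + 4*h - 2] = 4 - 3*h^2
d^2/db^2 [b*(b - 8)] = 2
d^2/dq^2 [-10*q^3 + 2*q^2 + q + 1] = 4 - 60*q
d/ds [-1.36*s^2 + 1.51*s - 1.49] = 1.51 - 2.72*s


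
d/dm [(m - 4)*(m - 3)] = 2*m - 7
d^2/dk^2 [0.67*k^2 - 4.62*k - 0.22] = 1.34000000000000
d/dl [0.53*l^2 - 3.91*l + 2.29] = 1.06*l - 3.91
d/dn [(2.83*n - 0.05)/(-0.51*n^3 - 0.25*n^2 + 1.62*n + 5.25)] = (2.8866*n^3 + 0.631*n^2 - 0.0250000000000006*n + 14.9385)/(0.2601*n^6 + 0.255*n^5 - 1.5899*n^4 - 6.165*n^3 - 0.00059999999999949*n^2 + 17.01*n + 27.5625)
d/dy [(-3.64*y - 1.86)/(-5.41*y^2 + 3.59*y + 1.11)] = (-19.6924*y^2 - 20.1252*y + 2.637)/(29.2681*y^4 - 38.8438*y^3 + 0.877899999999999*y^2 + 7.9698*y + 1.2321)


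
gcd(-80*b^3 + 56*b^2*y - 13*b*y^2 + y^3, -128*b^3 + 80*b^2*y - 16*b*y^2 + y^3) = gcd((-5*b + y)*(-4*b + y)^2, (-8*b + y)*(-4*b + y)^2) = 16*b^2 - 8*b*y + y^2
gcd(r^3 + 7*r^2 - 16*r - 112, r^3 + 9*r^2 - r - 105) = r + 7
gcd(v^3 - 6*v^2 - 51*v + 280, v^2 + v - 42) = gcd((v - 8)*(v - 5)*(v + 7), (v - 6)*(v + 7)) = v + 7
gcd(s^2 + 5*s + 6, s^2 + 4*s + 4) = s + 2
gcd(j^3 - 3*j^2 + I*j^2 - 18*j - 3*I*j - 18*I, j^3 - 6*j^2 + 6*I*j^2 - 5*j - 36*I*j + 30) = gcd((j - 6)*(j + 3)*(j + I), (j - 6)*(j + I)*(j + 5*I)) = j^2 + j*(-6 + I) - 6*I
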